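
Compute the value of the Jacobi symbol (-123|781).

1

(-123|781)
  = (658|781)    [-123 ≡ 658 mod 781]
  = -(329|781)    [781 ≡ 5 mod 8 ⇒ (2|781) = -1]
  = -(781|329)    [QR: 329 ≡ 1 mod 4, sign kept]
  = -(123|329)    [781 ≡ 123 mod 329]
  = -(329|123)    [QR: 329 ≡ 1 mod 4, sign kept]
  = -(83|123)    [329 ≡ 83 mod 123]
  = (123|83)    [QR: both ≡ 3 mod 4, sign flips]
  = (40|83)    [123 ≡ 40 mod 83]
  = -(5|83)    [83 ≡ 3 mod 8 ⇒ (2|83)^3 = -1]
  = -(83|5)    [QR: 5 ≡ 1 mod 4, sign kept]
  = -(3|5)    [83 ≡ 3 mod 5]
  = -(5|3)    [QR: 5 ≡ 1 mod 4, sign kept]
  = -(2|3)    [5 ≡ 2 mod 3]
  = (1|3)    [3 ≡ 3 mod 8 ⇒ (2|3) = -1]
  = 1    [(1|3) = 1]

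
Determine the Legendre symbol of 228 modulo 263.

-1

Factor out 2: 228 = 2^2·57. Since 263 ≡ 7 (mod 8), (2 / 263) = +1, and (2 / 263)^2 = +1. Now have (57 / 263).
57 ≡ 1 (mod 4), so quadratic reciprocity gives (57 / 263) = (263 / 57). Reduce: 263 ≡ 35 (mod 57). Now have (35 / 57).
57 ≡ 1 (mod 4), so quadratic reciprocity gives (35 / 57) = (57 / 35). Reduce: 57 ≡ 22 (mod 35). Now have (22 / 35).
Factor out 2: 22 = 2·11. Since 35 ≡ 3 (mod 8), (2 / 35) = -1. Now have -(11 / 35).
Both 11 ≡ 3 and 35 ≡ 3 (mod 4), so reciprocity gives (11 / 35) = -(35 / 11). Reduce: 35 ≡ 2 (mod 11). Now have (2 / 11).
Factor out 2: 2 = 2. Since 11 ≡ 3 (mod 8), (2 / 11) = -1. Now have -(1 / 11).
(1 / 11) = 1. Collecting the sign factors: -1.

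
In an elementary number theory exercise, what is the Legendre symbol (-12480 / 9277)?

Reduce the numerator: -12480 ≡ 6074 (mod 9277), so (-12480 / 9277) = (6074 / 9277).
Factor out 2: 6074 = 2·3037. Since 9277 ≡ 5 (mod 8), (2 / 9277) = -1. Now have -(3037 / 9277).
3037 ≡ 1 (mod 4), so quadratic reciprocity gives (3037 / 9277) = (9277 / 3037). Reduce: 9277 ≡ 166 (mod 3037). Now have -(166 / 3037).
Factor out 2: 166 = 2·83. Since 3037 ≡ 5 (mod 8), (2 / 3037) = -1. Now have (83 / 3037).
3037 ≡ 1 (mod 4), so quadratic reciprocity gives (83 / 3037) = (3037 / 83). Reduce: 3037 ≡ 49 (mod 83). Now have (49 / 83).
49 ≡ 1 (mod 4), so quadratic reciprocity gives (49 / 83) = (83 / 49). Reduce: 83 ≡ 34 (mod 49). Now have (34 / 49).
Factor out 2: 34 = 2·17. Since 49 ≡ 1 (mod 8), (2 / 49) = +1. Now have (17 / 49).
17 ≡ 1 (mod 4), so quadratic reciprocity gives (17 / 49) = (49 / 17). Reduce: 49 ≡ 15 (mod 17). Now have (15 / 17).
17 ≡ 1 (mod 4), so quadratic reciprocity gives (15 / 17) = (17 / 15). Reduce: 17 ≡ 2 (mod 15). Now have (2 / 15).
Factor out 2: 2 = 2. Since 15 ≡ 7 (mod 8), (2 / 15) = +1. Now have (1 / 15).
(1 / 15) = 1. Collecting the sign factors: 1.

1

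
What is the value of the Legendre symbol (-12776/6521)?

1

(-12776/6521)
  = (266/6521)    [-12776 ≡ 266 mod 6521]
  = (133/6521)    [6521 ≡ 1 mod 8 ⇒ (2/6521) = +1]
  = (6521/133)    [QR: 133 ≡ 1 mod 4, sign kept]
  = (4/133)    [6521 ≡ 4 mod 133]
  = (1/133)    [133 ≡ 5 mod 8 ⇒ (2/133)^2 = +1]
  = 1    [(1/133) = 1]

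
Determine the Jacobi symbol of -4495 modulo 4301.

Reduce the numerator: -4495 ≡ 4107 (mod 4301), so (-4495/4301) = (4107/4301).
4301 ≡ 1 (mod 4), so quadratic reciprocity gives (4107/4301) = (4301/4107). Reduce: 4301 ≡ 194 (mod 4107). Now have (194/4107).
Factor out 2: 194 = 2·97. Since 4107 ≡ 3 (mod 8), (2/4107) = -1. Now have -(97/4107).
97 ≡ 1 (mod 4), so quadratic reciprocity gives (97/4107) = (4107/97). Reduce: 4107 ≡ 33 (mod 97). Now have -(33/97).
33 ≡ 1 (mod 4), so quadratic reciprocity gives (33/97) = (97/33). Reduce: 97 ≡ 31 (mod 33). Now have -(31/33).
33 ≡ 1 (mod 4), so quadratic reciprocity gives (31/33) = (33/31). Reduce: 33 ≡ 2 (mod 31). Now have -(2/31).
Factor out 2: 2 = 2. Since 31 ≡ 7 (mod 8), (2/31) = +1. Now have -(1/31).
(1/31) = 1. Collecting the sign factors: -1.

-1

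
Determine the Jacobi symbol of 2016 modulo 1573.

1

Reduce the numerator: 2016 ≡ 443 (mod 1573), so (2016|1573) = (443|1573).
1573 ≡ 1 (mod 4), so quadratic reciprocity gives (443|1573) = (1573|443). Reduce: 1573 ≡ 244 (mod 443). Now have (244|443).
Factor out 2: 244 = 2^2·61. Since 443 ≡ 3 (mod 8), (2|443) = -1, and (2|443)^2 = +1. Now have (61|443).
61 ≡ 1 (mod 4), so quadratic reciprocity gives (61|443) = (443|61). Reduce: 443 ≡ 16 (mod 61). Now have (16|61).
Factor out 2: 16 = 2^4. Since 61 ≡ 5 (mod 8), (2|61) = -1, and (2|61)^4 = +1. Now have (1|61).
(1|61) = 1. Collecting the sign factors: 1.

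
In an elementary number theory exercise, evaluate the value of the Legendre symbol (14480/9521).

-1

Reduce the numerator: 14480 ≡ 4959 (mod 9521), so (14480/9521) = (4959/9521).
9521 ≡ 1 (mod 4), so quadratic reciprocity gives (4959/9521) = (9521/4959). Reduce: 9521 ≡ 4562 (mod 4959). Now have (4562/4959).
Factor out 2: 4562 = 2·2281. Since 4959 ≡ 7 (mod 8), (2/4959) = +1. Now have (2281/4959).
2281 ≡ 1 (mod 4), so quadratic reciprocity gives (2281/4959) = (4959/2281). Reduce: 4959 ≡ 397 (mod 2281). Now have (397/2281).
397 ≡ 1 (mod 4), so quadratic reciprocity gives (397/2281) = (2281/397). Reduce: 2281 ≡ 296 (mod 397). Now have (296/397).
Factor out 2: 296 = 2^3·37. Since 397 ≡ 5 (mod 8), (2/397) = -1, and (2/397)^3 = -1. Now have -(37/397).
37 ≡ 1 (mod 4), so quadratic reciprocity gives (37/397) = (397/37). Reduce: 397 ≡ 27 (mod 37). Now have -(27/37).
37 ≡ 1 (mod 4), so quadratic reciprocity gives (27/37) = (37/27). Reduce: 37 ≡ 10 (mod 27). Now have -(10/27).
Factor out 2: 10 = 2·5. Since 27 ≡ 3 (mod 8), (2/27) = -1. Now have (5/27).
5 ≡ 1 (mod 4), so quadratic reciprocity gives (5/27) = (27/5). Reduce: 27 ≡ 2 (mod 5). Now have (2/5).
Factor out 2: 2 = 2. Since 5 ≡ 5 (mod 8), (2/5) = -1. Now have -(1/5).
(1/5) = 1. Collecting the sign factors: -1.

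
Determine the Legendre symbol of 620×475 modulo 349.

By multiplicativity, (620·475/349) = (620/349)·(475/349).
First factor (620/349):
(620/349)
  = (271/349)    [620 ≡ 271 mod 349]
  = (349/271)    [QR: 349 ≡ 1 mod 4, sign kept]
  = (78/271)    [349 ≡ 78 mod 271]
  = (39/271)    [271 ≡ 7 mod 8 ⇒ (2/271) = +1]
  = -(271/39)    [QR: both ≡ 3 mod 4, sign flips]
  = -(37/39)    [271 ≡ 37 mod 39]
  = -(39/37)    [QR: 37 ≡ 1 mod 4, sign kept]
  = -(2/37)    [39 ≡ 2 mod 37]
  = (1/37)    [37 ≡ 5 mod 8 ⇒ (2/37) = -1]
  = 1    [(1/37) = 1]
Second factor (475/349):
(475/349)
  = (126/349)    [475 ≡ 126 mod 349]
  = -(63/349)    [349 ≡ 5 mod 8 ⇒ (2/349) = -1]
  = -(349/63)    [QR: 349 ≡ 1 mod 4, sign kept]
  = -(34/63)    [349 ≡ 34 mod 63]
  = -(17/63)    [63 ≡ 7 mod 8 ⇒ (2/63) = +1]
  = -(63/17)    [QR: 17 ≡ 1 mod 4, sign kept]
  = -(12/17)    [63 ≡ 12 mod 17]
  = -(3/17)    [17 ≡ 1 mod 8 ⇒ (2/17)^2 = +1]
  = -(17/3)    [QR: 17 ≡ 1 mod 4, sign kept]
  = -(2/3)    [17 ≡ 2 mod 3]
  = (1/3)    [3 ≡ 3 mod 8 ⇒ (2/3) = -1]
  = 1    [(1/3) = 1]
Product: (1)·(1) = 1.

1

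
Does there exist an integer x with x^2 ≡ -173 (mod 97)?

Reduce the numerator: -173 ≡ 21 (mod 97), so (-173/97) = (21/97).
21 ≡ 1 (mod 4), so quadratic reciprocity gives (21/97) = (97/21). Reduce: 97 ≡ 13 (mod 21). Now have (13/21).
13 ≡ 1 (mod 4), so quadratic reciprocity gives (13/21) = (21/13). Reduce: 21 ≡ 8 (mod 13). Now have (8/13).
Factor out 2: 8 = 2^3. Since 13 ≡ 5 (mod 8), (2/13) = -1, and (2/13)^3 = -1. Now have -(1/13).
(1/13) = 1. Collecting the sign factors: -1.
(-173/97) = -1, and 97 is prime, so -173 is not a quadratic residue mod 97.

no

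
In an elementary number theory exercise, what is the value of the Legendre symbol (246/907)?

1

Factor out 2: 246 = 2·123. Since 907 ≡ 3 (mod 8), (2/907) = -1. Now have -(123/907).
Both 123 ≡ 3 and 907 ≡ 3 (mod 4), so reciprocity gives (123/907) = -(907/123). Reduce: 907 ≡ 46 (mod 123). Now have (46/123).
Factor out 2: 46 = 2·23. Since 123 ≡ 3 (mod 8), (2/123) = -1. Now have -(23/123).
Both 23 ≡ 3 and 123 ≡ 3 (mod 4), so reciprocity gives (23/123) = -(123/23). Reduce: 123 ≡ 8 (mod 23). Now have (8/23).
Factor out 2: 8 = 2^3. Since 23 ≡ 7 (mod 8), (2/23) = +1, and (2/23)^3 = +1. Now have (1/23).
(1/23) = 1. Collecting the sign factors: 1.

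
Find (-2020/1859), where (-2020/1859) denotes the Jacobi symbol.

1

(-2020/1859)
  = (1698/1859)    [-2020 ≡ 1698 mod 1859]
  = -(849/1859)    [1859 ≡ 3 mod 8 ⇒ (2/1859) = -1]
  = -(1859/849)    [QR: 849 ≡ 1 mod 4, sign kept]
  = -(161/849)    [1859 ≡ 161 mod 849]
  = -(849/161)    [QR: 161 ≡ 1 mod 4, sign kept]
  = -(44/161)    [849 ≡ 44 mod 161]
  = -(11/161)    [161 ≡ 1 mod 8 ⇒ (2/161)^2 = +1]
  = -(161/11)    [QR: 161 ≡ 1 mod 4, sign kept]
  = -(7/11)    [161 ≡ 7 mod 11]
  = (11/7)    [QR: both ≡ 3 mod 4, sign flips]
  = (4/7)    [11 ≡ 4 mod 7]
  = (1/7)    [7 ≡ 7 mod 8 ⇒ (2/7)^2 = +1]
  = 1    [(1/7) = 1]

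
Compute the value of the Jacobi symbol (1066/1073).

(1066/1073)
  = (533/1073)    [1073 ≡ 1 mod 8 ⇒ (2/1073) = +1]
  = (1073/533)    [QR: 533 ≡ 1 mod 4, sign kept]
  = (7/533)    [1073 ≡ 7 mod 533]
  = (533/7)    [QR: 533 ≡ 1 mod 4, sign kept]
  = (1/7)    [533 ≡ 1 mod 7]
  = 1    [(1/7) = 1]

1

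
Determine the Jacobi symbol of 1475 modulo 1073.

-1

Reduce the numerator: 1475 ≡ 402 (mod 1073), so (1475/1073) = (402/1073).
Factor out 2: 402 = 2·201. Since 1073 ≡ 1 (mod 8), (2/1073) = +1. Now have (201/1073).
201 ≡ 1 (mod 4), so quadratic reciprocity gives (201/1073) = (1073/201). Reduce: 1073 ≡ 68 (mod 201). Now have (68/201).
Factor out 2: 68 = 2^2·17. Since 201 ≡ 1 (mod 8), (2/201) = +1, and (2/201)^2 = +1. Now have (17/201).
17 ≡ 1 (mod 4), so quadratic reciprocity gives (17/201) = (201/17). Reduce: 201 ≡ 14 (mod 17). Now have (14/17).
Factor out 2: 14 = 2·7. Since 17 ≡ 1 (mod 8), (2/17) = +1. Now have (7/17).
17 ≡ 1 (mod 4), so quadratic reciprocity gives (7/17) = (17/7). Reduce: 17 ≡ 3 (mod 7). Now have (3/7).
Both 3 ≡ 3 and 7 ≡ 3 (mod 4), so reciprocity gives (3/7) = -(7/3). Reduce: 7 ≡ 1 (mod 3). Now have -(1/3).
(1/3) = 1. Collecting the sign factors: -1.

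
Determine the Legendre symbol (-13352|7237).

(-13352|7237)
  = (13352|7237)    [7237 ≡ 1 mod 4 ⇒ (-1|7237) = +1]
  = (6115|7237)    [13352 ≡ 6115 mod 7237]
  = (7237|6115)    [QR: 7237 ≡ 1 mod 4, sign kept]
  = (1122|6115)    [7237 ≡ 1122 mod 6115]
  = -(561|6115)    [6115 ≡ 3 mod 8 ⇒ (2|6115) = -1]
  = -(6115|561)    [QR: 561 ≡ 1 mod 4, sign kept]
  = -(505|561)    [6115 ≡ 505 mod 561]
  = -(561|505)    [QR: 505 ≡ 1 mod 4, sign kept]
  = -(56|505)    [561 ≡ 56 mod 505]
  = -(7|505)    [505 ≡ 1 mod 8 ⇒ (2|505)^3 = +1]
  = -(505|7)    [QR: 505 ≡ 1 mod 4, sign kept]
  = -(1|7)    [505 ≡ 1 mod 7]
  = -1    [(1|7) = 1]

-1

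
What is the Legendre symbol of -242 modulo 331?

1

(-242/331)
  = -(242/331)    [331 ≡ 3 mod 4 ⇒ (-1/331) = -1]
  = (121/331)    [331 ≡ 3 mod 8 ⇒ (2/331) = -1]
  = (331/121)    [QR: 121 ≡ 1 mod 4, sign kept]
  = (89/121)    [331 ≡ 89 mod 121]
  = (121/89)    [QR: 89 ≡ 1 mod 4, sign kept]
  = (32/89)    [121 ≡ 32 mod 89]
  = (1/89)    [89 ≡ 1 mod 8 ⇒ (2/89)^5 = +1]
  = 1    [(1/89) = 1]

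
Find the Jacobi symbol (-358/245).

-1

Pull out -1: (-358/245) = (-1/245)·(358/245). Since 245 ≡ 1 (mod 4), (-1/245) = +1. Now have (358/245).
Reduce the numerator: 358 ≡ 113 (mod 245), so (358/245) = (113/245).
113 ≡ 1 (mod 4), so quadratic reciprocity gives (113/245) = (245/113). Reduce: 245 ≡ 19 (mod 113). Now have (19/113).
113 ≡ 1 (mod 4), so quadratic reciprocity gives (19/113) = (113/19). Reduce: 113 ≡ 18 (mod 19). Now have (18/19).
Factor out 2: 18 = 2·9. Since 19 ≡ 3 (mod 8), (2/19) = -1. Now have -(9/19).
9 ≡ 1 (mod 4), so quadratic reciprocity gives (9/19) = (19/9). Reduce: 19 ≡ 1 (mod 9). Now have -(1/9).
(1/9) = 1. Collecting the sign factors: -1.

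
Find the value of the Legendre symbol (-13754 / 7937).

Reduce the numerator: -13754 ≡ 2120 (mod 7937), so (-13754 / 7937) = (2120 / 7937).
Factor out 2: 2120 = 2^3·265. Since 7937 ≡ 1 (mod 8), (2 / 7937) = +1, and (2 / 7937)^3 = +1. Now have (265 / 7937).
265 ≡ 1 (mod 4), so quadratic reciprocity gives (265 / 7937) = (7937 / 265). Reduce: 7937 ≡ 252 (mod 265). Now have (252 / 265).
Factor out 2: 252 = 2^2·63. Since 265 ≡ 1 (mod 8), (2 / 265) = +1, and (2 / 265)^2 = +1. Now have (63 / 265).
265 ≡ 1 (mod 4), so quadratic reciprocity gives (63 / 265) = (265 / 63). Reduce: 265 ≡ 13 (mod 63). Now have (13 / 63).
13 ≡ 1 (mod 4), so quadratic reciprocity gives (13 / 63) = (63 / 13). Reduce: 63 ≡ 11 (mod 13). Now have (11 / 13).
13 ≡ 1 (mod 4), so quadratic reciprocity gives (11 / 13) = (13 / 11). Reduce: 13 ≡ 2 (mod 11). Now have (2 / 11).
Factor out 2: 2 = 2. Since 11 ≡ 3 (mod 8), (2 / 11) = -1. Now have -(1 / 11).
(1 / 11) = 1. Collecting the sign factors: -1.

-1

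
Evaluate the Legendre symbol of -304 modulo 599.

(-304 / 599)
  = (295 / 599)    [-304 ≡ 295 mod 599]
  = -(599 / 295)    [QR: both ≡ 3 mod 4, sign flips]
  = -(9 / 295)    [599 ≡ 9 mod 295]
  = -(295 / 9)    [QR: 9 ≡ 1 mod 4, sign kept]
  = -(7 / 9)    [295 ≡ 7 mod 9]
  = -(9 / 7)    [QR: 9 ≡ 1 mod 4, sign kept]
  = -(2 / 7)    [9 ≡ 2 mod 7]
  = -(1 / 7)    [7 ≡ 7 mod 8 ⇒ (2 / 7) = +1]
  = -1    [(1 / 7) = 1]

-1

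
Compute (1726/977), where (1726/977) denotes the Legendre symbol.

(1726/977)
  = (749/977)    [1726 ≡ 749 mod 977]
  = (977/749)    [QR: 749 ≡ 1 mod 4, sign kept]
  = (228/749)    [977 ≡ 228 mod 749]
  = (57/749)    [749 ≡ 5 mod 8 ⇒ (2/749)^2 = +1]
  = (749/57)    [QR: 57 ≡ 1 mod 4, sign kept]
  = (8/57)    [749 ≡ 8 mod 57]
  = (1/57)    [57 ≡ 1 mod 8 ⇒ (2/57)^3 = +1]
  = 1    [(1/57) = 1]

1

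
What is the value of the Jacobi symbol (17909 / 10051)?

(17909 / 10051)
  = (7858 / 10051)    [17909 ≡ 7858 mod 10051]
  = -(3929 / 10051)    [10051 ≡ 3 mod 8 ⇒ (2 / 10051) = -1]
  = -(10051 / 3929)    [QR: 3929 ≡ 1 mod 4, sign kept]
  = -(2193 / 3929)    [10051 ≡ 2193 mod 3929]
  = -(3929 / 2193)    [QR: 2193 ≡ 1 mod 4, sign kept]
  = -(1736 / 2193)    [3929 ≡ 1736 mod 2193]
  = -(217 / 2193)    [2193 ≡ 1 mod 8 ⇒ (2 / 2193)^3 = +1]
  = -(2193 / 217)    [QR: 217 ≡ 1 mod 4, sign kept]
  = -(23 / 217)    [2193 ≡ 23 mod 217]
  = -(217 / 23)    [QR: 217 ≡ 1 mod 4, sign kept]
  = -(10 / 23)    [217 ≡ 10 mod 23]
  = -(5 / 23)    [23 ≡ 7 mod 8 ⇒ (2 / 23) = +1]
  = -(23 / 5)    [QR: 5 ≡ 1 mod 4, sign kept]
  = -(3 / 5)    [23 ≡ 3 mod 5]
  = -(5 / 3)    [QR: 5 ≡ 1 mod 4, sign kept]
  = -(2 / 3)    [5 ≡ 2 mod 3]
  = (1 / 3)    [3 ≡ 3 mod 8 ⇒ (2 / 3) = -1]
  = 1    [(1 / 3) = 1]

1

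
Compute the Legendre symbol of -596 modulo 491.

(-596/491)
  = (386/491)    [-596 ≡ 386 mod 491]
  = -(193/491)    [491 ≡ 3 mod 8 ⇒ (2/491) = -1]
  = -(491/193)    [QR: 193 ≡ 1 mod 4, sign kept]
  = -(105/193)    [491 ≡ 105 mod 193]
  = -(193/105)    [QR: 105 ≡ 1 mod 4, sign kept]
  = -(88/105)    [193 ≡ 88 mod 105]
  = -(11/105)    [105 ≡ 1 mod 8 ⇒ (2/105)^3 = +1]
  = -(105/11)    [QR: 105 ≡ 1 mod 4, sign kept]
  = -(6/11)    [105 ≡ 6 mod 11]
  = (3/11)    [11 ≡ 3 mod 8 ⇒ (2/11) = -1]
  = -(11/3)    [QR: both ≡ 3 mod 4, sign flips]
  = -(2/3)    [11 ≡ 2 mod 3]
  = (1/3)    [3 ≡ 3 mod 8 ⇒ (2/3) = -1]
  = 1    [(1/3) = 1]

1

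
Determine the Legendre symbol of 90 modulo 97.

(90/97)
  = (45/97)    [97 ≡ 1 mod 8 ⇒ (2/97) = +1]
  = (97/45)    [QR: 45 ≡ 1 mod 4, sign kept]
  = (7/45)    [97 ≡ 7 mod 45]
  = (45/7)    [QR: 45 ≡ 1 mod 4, sign kept]
  = (3/7)    [45 ≡ 3 mod 7]
  = -(7/3)    [QR: both ≡ 3 mod 4, sign flips]
  = -(1/3)    [7 ≡ 1 mod 3]
  = -1    [(1/3) = 1]

-1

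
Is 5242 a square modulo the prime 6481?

Factor out 2: 5242 = 2·2621. Since 6481 ≡ 1 (mod 8), (2/6481) = +1. Now have (2621/6481).
2621 ≡ 1 (mod 4), so quadratic reciprocity gives (2621/6481) = (6481/2621). Reduce: 6481 ≡ 1239 (mod 2621). Now have (1239/2621).
2621 ≡ 1 (mod 4), so quadratic reciprocity gives (1239/2621) = (2621/1239). Reduce: 2621 ≡ 143 (mod 1239). Now have (143/1239).
Both 143 ≡ 3 and 1239 ≡ 3 (mod 4), so reciprocity gives (143/1239) = -(1239/143). Reduce: 1239 ≡ 95 (mod 143). Now have -(95/143).
Both 95 ≡ 3 and 143 ≡ 3 (mod 4), so reciprocity gives (95/143) = -(143/95). Reduce: 143 ≡ 48 (mod 95). Now have (48/95).
Factor out 2: 48 = 2^4·3. Since 95 ≡ 7 (mod 8), (2/95) = +1, and (2/95)^4 = +1. Now have (3/95).
Both 3 ≡ 3 and 95 ≡ 3 (mod 4), so reciprocity gives (3/95) = -(95/3). Reduce: 95 ≡ 2 (mod 3). Now have -(2/3).
Factor out 2: 2 = 2. Since 3 ≡ 3 (mod 8), (2/3) = -1. Now have (1/3).
(1/3) = 1. Collecting the sign factors: 1.
(5242/6481) = 1, and 6481 is prime, so 5242 is a quadratic residue mod 6481.

yes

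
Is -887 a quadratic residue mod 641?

yes

(-887/641)
  = (887/641)    [641 ≡ 1 mod 4 ⇒ (-1/641) = +1]
  = (246/641)    [887 ≡ 246 mod 641]
  = (123/641)    [641 ≡ 1 mod 8 ⇒ (2/641) = +1]
  = (641/123)    [QR: 641 ≡ 1 mod 4, sign kept]
  = (26/123)    [641 ≡ 26 mod 123]
  = -(13/123)    [123 ≡ 3 mod 8 ⇒ (2/123) = -1]
  = -(123/13)    [QR: 13 ≡ 1 mod 4, sign kept]
  = -(6/13)    [123 ≡ 6 mod 13]
  = (3/13)    [13 ≡ 5 mod 8 ⇒ (2/13) = -1]
  = (13/3)    [QR: 13 ≡ 1 mod 4, sign kept]
  = (1/3)    [13 ≡ 1 mod 3]
  = 1    [(1/3) = 1]
The Legendre symbol is 1, so x^2 ≡ -887 (mod 641) has solution.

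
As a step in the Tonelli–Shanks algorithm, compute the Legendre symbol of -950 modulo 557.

-1

(-950/557)
  = (164/557)    [-950 ≡ 164 mod 557]
  = (41/557)    [557 ≡ 5 mod 8 ⇒ (2/557)^2 = +1]
  = (557/41)    [QR: 41 ≡ 1 mod 4, sign kept]
  = (24/41)    [557 ≡ 24 mod 41]
  = (3/41)    [41 ≡ 1 mod 8 ⇒ (2/41)^3 = +1]
  = (41/3)    [QR: 41 ≡ 1 mod 4, sign kept]
  = (2/3)    [41 ≡ 2 mod 3]
  = -(1/3)    [3 ≡ 3 mod 8 ⇒ (2/3) = -1]
  = -1    [(1/3) = 1]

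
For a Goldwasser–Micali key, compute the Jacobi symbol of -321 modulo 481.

1

Pull out -1: (-321/481) = (-1/481)·(321/481). Since 481 ≡ 1 (mod 4), (-1/481) = +1. Now have (321/481).
321 ≡ 1 (mod 4), so quadratic reciprocity gives (321/481) = (481/321). Reduce: 481 ≡ 160 (mod 321). Now have (160/321).
Factor out 2: 160 = 2^5·5. Since 321 ≡ 1 (mod 8), (2/321) = +1, and (2/321)^5 = +1. Now have (5/321).
5 ≡ 1 (mod 4), so quadratic reciprocity gives (5/321) = (321/5). Reduce: 321 ≡ 1 (mod 5). Now have (1/5).
(1/5) = 1. Collecting the sign factors: 1.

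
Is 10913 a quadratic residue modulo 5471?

yes

Reduce the numerator: 10913 ≡ 5442 (mod 5471), so (10913|5471) = (5442|5471).
Factor out 2: 5442 = 2·2721. Since 5471 ≡ 7 (mod 8), (2|5471) = +1. Now have (2721|5471).
2721 ≡ 1 (mod 4), so quadratic reciprocity gives (2721|5471) = (5471|2721). Reduce: 5471 ≡ 29 (mod 2721). Now have (29|2721).
29 ≡ 1 (mod 4), so quadratic reciprocity gives (29|2721) = (2721|29). Reduce: 2721 ≡ 24 (mod 29). Now have (24|29).
Factor out 2: 24 = 2^3·3. Since 29 ≡ 5 (mod 8), (2|29) = -1, and (2|29)^3 = -1. Now have -(3|29).
29 ≡ 1 (mod 4), so quadratic reciprocity gives (3|29) = (29|3). Reduce: 29 ≡ 2 (mod 3). Now have -(2|3).
Factor out 2: 2 = 2. Since 3 ≡ 3 (mod 8), (2|3) = -1. Now have (1|3).
(1|3) = 1. Collecting the sign factors: 1.
The Legendre symbol is 1, so x^2 ≡ 10913 (mod 5471) has solution.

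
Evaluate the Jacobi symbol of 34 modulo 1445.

(34|1445)
  = -(17|1445)    [1445 ≡ 5 mod 8 ⇒ (2|1445) = -1]
  = -(1445|17)    [QR: 17 ≡ 1 mod 4, sign kept]
  = -(0|17)    [1445 ≡ 0 mod 17]
  = 0    [numerator 0, gcd > 1]

0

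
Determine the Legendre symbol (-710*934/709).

1

By multiplicativity, (-710·934/709) = (-710/709)·(934/709).
First factor (-710/709):
Reduce the numerator: -710 ≡ 708 (mod 709), so (-710/709) = (708/709).
Factor out 2: 708 = 2^2·177. Since 709 ≡ 5 (mod 8), (2/709) = -1, and (2/709)^2 = +1. Now have (177/709).
177 ≡ 1 (mod 4), so quadratic reciprocity gives (177/709) = (709/177). Reduce: 709 ≡ 1 (mod 177). Now have (1/177).
(1/177) = 1. Collecting the sign factors: 1.
Second factor (934/709):
Reduce the numerator: 934 ≡ 225 (mod 709), so (934/709) = (225/709).
225 ≡ 1 (mod 4), so quadratic reciprocity gives (225/709) = (709/225). Reduce: 709 ≡ 34 (mod 225). Now have (34/225).
Factor out 2: 34 = 2·17. Since 225 ≡ 1 (mod 8), (2/225) = +1. Now have (17/225).
17 ≡ 1 (mod 4), so quadratic reciprocity gives (17/225) = (225/17). Reduce: 225 ≡ 4 (mod 17). Now have (4/17).
Factor out 2: 4 = 2^2. Since 17 ≡ 1 (mod 8), (2/17) = +1, and (2/17)^2 = +1. Now have (1/17).
(1/17) = 1. Collecting the sign factors: 1.
Product: (1)·(1) = 1.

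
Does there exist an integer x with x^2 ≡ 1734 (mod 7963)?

(1734/7963)
  = -(867/7963)    [7963 ≡ 3 mod 8 ⇒ (2/7963) = -1]
  = (7963/867)    [QR: both ≡ 3 mod 4, sign flips]
  = (160/867)    [7963 ≡ 160 mod 867]
  = -(5/867)    [867 ≡ 3 mod 8 ⇒ (2/867)^5 = -1]
  = -(867/5)    [QR: 5 ≡ 1 mod 4, sign kept]
  = -(2/5)    [867 ≡ 2 mod 5]
  = (1/5)    [5 ≡ 5 mod 8 ⇒ (2/5) = -1]
  = 1    [(1/5) = 1]
(1734/7963) = 1, and 7963 is prime, so 1734 is a quadratic residue mod 7963.

yes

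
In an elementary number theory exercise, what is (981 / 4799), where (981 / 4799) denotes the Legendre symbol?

1

981 ≡ 1 (mod 4), so quadratic reciprocity gives (981 / 4799) = (4799 / 981). Reduce: 4799 ≡ 875 (mod 981). Now have (875 / 981).
981 ≡ 1 (mod 4), so quadratic reciprocity gives (875 / 981) = (981 / 875). Reduce: 981 ≡ 106 (mod 875). Now have (106 / 875).
Factor out 2: 106 = 2·53. Since 875 ≡ 3 (mod 8), (2 / 875) = -1. Now have -(53 / 875).
53 ≡ 1 (mod 4), so quadratic reciprocity gives (53 / 875) = (875 / 53). Reduce: 875 ≡ 27 (mod 53). Now have -(27 / 53).
53 ≡ 1 (mod 4), so quadratic reciprocity gives (27 / 53) = (53 / 27). Reduce: 53 ≡ 26 (mod 27). Now have -(26 / 27).
Factor out 2: 26 = 2·13. Since 27 ≡ 3 (mod 8), (2 / 27) = -1. Now have (13 / 27).
13 ≡ 1 (mod 4), so quadratic reciprocity gives (13 / 27) = (27 / 13). Reduce: 27 ≡ 1 (mod 13). Now have (1 / 13).
(1 / 13) = 1. Collecting the sign factors: 1.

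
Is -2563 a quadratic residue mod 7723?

(-2563/7723)
  = (5160/7723)    [-2563 ≡ 5160 mod 7723]
  = -(645/7723)    [7723 ≡ 3 mod 8 ⇒ (2/7723)^3 = -1]
  = -(7723/645)    [QR: 645 ≡ 1 mod 4, sign kept]
  = -(628/645)    [7723 ≡ 628 mod 645]
  = -(157/645)    [645 ≡ 5 mod 8 ⇒ (2/645)^2 = +1]
  = -(645/157)    [QR: 157 ≡ 1 mod 4, sign kept]
  = -(17/157)    [645 ≡ 17 mod 157]
  = -(157/17)    [QR: 17 ≡ 1 mod 4, sign kept]
  = -(4/17)    [157 ≡ 4 mod 17]
  = -(1/17)    [17 ≡ 1 mod 8 ⇒ (2/17)^2 = +1]
  = -1    [(1/17) = 1]
(-2563/7723) = -1, and 7723 is prime, so -2563 is not a quadratic residue mod 7723.

no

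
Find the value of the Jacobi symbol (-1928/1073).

-1

Reduce the numerator: -1928 ≡ 218 (mod 1073), so (-1928/1073) = (218/1073).
Factor out 2: 218 = 2·109. Since 1073 ≡ 1 (mod 8), (2/1073) = +1. Now have (109/1073).
109 ≡ 1 (mod 4), so quadratic reciprocity gives (109/1073) = (1073/109). Reduce: 1073 ≡ 92 (mod 109). Now have (92/109).
Factor out 2: 92 = 2^2·23. Since 109 ≡ 5 (mod 8), (2/109) = -1, and (2/109)^2 = +1. Now have (23/109).
109 ≡ 1 (mod 4), so quadratic reciprocity gives (23/109) = (109/23). Reduce: 109 ≡ 17 (mod 23). Now have (17/23).
17 ≡ 1 (mod 4), so quadratic reciprocity gives (17/23) = (23/17). Reduce: 23 ≡ 6 (mod 17). Now have (6/17).
Factor out 2: 6 = 2·3. Since 17 ≡ 1 (mod 8), (2/17) = +1. Now have (3/17).
17 ≡ 1 (mod 4), so quadratic reciprocity gives (3/17) = (17/3). Reduce: 17 ≡ 2 (mod 3). Now have (2/3).
Factor out 2: 2 = 2. Since 3 ≡ 3 (mod 8), (2/3) = -1. Now have -(1/3).
(1/3) = 1. Collecting the sign factors: -1.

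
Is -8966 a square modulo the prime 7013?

no

Pull out -1: (-8966/7013) = (-1/7013)·(8966/7013). Since 7013 ≡ 1 (mod 4), (-1/7013) = +1. Now have (8966/7013).
Reduce the numerator: 8966 ≡ 1953 (mod 7013), so (8966/7013) = (1953/7013).
1953 ≡ 1 (mod 4), so quadratic reciprocity gives (1953/7013) = (7013/1953). Reduce: 7013 ≡ 1154 (mod 1953). Now have (1154/1953).
Factor out 2: 1154 = 2·577. Since 1953 ≡ 1 (mod 8), (2/1953) = +1. Now have (577/1953).
577 ≡ 1 (mod 4), so quadratic reciprocity gives (577/1953) = (1953/577). Reduce: 1953 ≡ 222 (mod 577). Now have (222/577).
Factor out 2: 222 = 2·111. Since 577 ≡ 1 (mod 8), (2/577) = +1. Now have (111/577).
577 ≡ 1 (mod 4), so quadratic reciprocity gives (111/577) = (577/111). Reduce: 577 ≡ 22 (mod 111). Now have (22/111).
Factor out 2: 22 = 2·11. Since 111 ≡ 7 (mod 8), (2/111) = +1. Now have (11/111).
Both 11 ≡ 3 and 111 ≡ 3 (mod 4), so reciprocity gives (11/111) = -(111/11). Reduce: 111 ≡ 1 (mod 11). Now have -(1/11).
(1/11) = 1. Collecting the sign factors: -1.
(-8966/7013) = -1, and 7013 is prime, so -8966 is not a quadratic residue mod 7013.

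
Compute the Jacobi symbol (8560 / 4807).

1

(8560 / 4807)
  = (3753 / 4807)    [8560 ≡ 3753 mod 4807]
  = (4807 / 3753)    [QR: 3753 ≡ 1 mod 4, sign kept]
  = (1054 / 3753)    [4807 ≡ 1054 mod 3753]
  = (527 / 3753)    [3753 ≡ 1 mod 8 ⇒ (2 / 3753) = +1]
  = (3753 / 527)    [QR: 3753 ≡ 1 mod 4, sign kept]
  = (64 / 527)    [3753 ≡ 64 mod 527]
  = (1 / 527)    [527 ≡ 7 mod 8 ⇒ (2 / 527)^6 = +1]
  = 1    [(1 / 527) = 1]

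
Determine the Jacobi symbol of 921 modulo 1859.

-1

(921 / 1859)
  = (1859 / 921)    [QR: 921 ≡ 1 mod 4, sign kept]
  = (17 / 921)    [1859 ≡ 17 mod 921]
  = (921 / 17)    [QR: 17 ≡ 1 mod 4, sign kept]
  = (3 / 17)    [921 ≡ 3 mod 17]
  = (17 / 3)    [QR: 17 ≡ 1 mod 4, sign kept]
  = (2 / 3)    [17 ≡ 2 mod 3]
  = -(1 / 3)    [3 ≡ 3 mod 8 ⇒ (2 / 3) = -1]
  = -1    [(1 / 3) = 1]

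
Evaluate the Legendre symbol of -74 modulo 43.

(-74 / 43)
  = (12 / 43)    [-74 ≡ 12 mod 43]
  = (3 / 43)    [43 ≡ 3 mod 8 ⇒ (2 / 43)^2 = +1]
  = -(43 / 3)    [QR: both ≡ 3 mod 4, sign flips]
  = -(1 / 3)    [43 ≡ 1 mod 3]
  = -1    [(1 / 3) = 1]

-1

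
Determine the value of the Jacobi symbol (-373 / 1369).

1

Reduce the numerator: -373 ≡ 996 (mod 1369), so (-373 / 1369) = (996 / 1369).
Factor out 2: 996 = 2^2·249. Since 1369 ≡ 1 (mod 8), (2 / 1369) = +1, and (2 / 1369)^2 = +1. Now have (249 / 1369).
249 ≡ 1 (mod 4), so quadratic reciprocity gives (249 / 1369) = (1369 / 249). Reduce: 1369 ≡ 124 (mod 249). Now have (124 / 249).
Factor out 2: 124 = 2^2·31. Since 249 ≡ 1 (mod 8), (2 / 249) = +1, and (2 / 249)^2 = +1. Now have (31 / 249).
249 ≡ 1 (mod 4), so quadratic reciprocity gives (31 / 249) = (249 / 31). Reduce: 249 ≡ 1 (mod 31). Now have (1 / 31).
(1 / 31) = 1. Collecting the sign factors: 1.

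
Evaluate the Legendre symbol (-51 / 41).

(-51 / 41)
  = (31 / 41)    [-51 ≡ 31 mod 41]
  = (41 / 31)    [QR: 41 ≡ 1 mod 4, sign kept]
  = (10 / 31)    [41 ≡ 10 mod 31]
  = (5 / 31)    [31 ≡ 7 mod 8 ⇒ (2 / 31) = +1]
  = (31 / 5)    [QR: 5 ≡ 1 mod 4, sign kept]
  = (1 / 5)    [31 ≡ 1 mod 5]
  = 1    [(1 / 5) = 1]

1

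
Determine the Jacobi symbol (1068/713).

(1068/713)
  = (355/713)    [1068 ≡ 355 mod 713]
  = (713/355)    [QR: 713 ≡ 1 mod 4, sign kept]
  = (3/355)    [713 ≡ 3 mod 355]
  = -(355/3)    [QR: both ≡ 3 mod 4, sign flips]
  = -(1/3)    [355 ≡ 1 mod 3]
  = -1    [(1/3) = 1]

-1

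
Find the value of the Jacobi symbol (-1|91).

-1

(-1|91)
  = -(1|91)    [91 ≡ 3 mod 4 ⇒ (-1|91) = -1]
  = -1    [(1|91) = 1]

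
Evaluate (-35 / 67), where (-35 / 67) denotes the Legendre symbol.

-1

Pull out -1: (-35 / 67) = (-1 / 67)·(35 / 67). Since 67 ≡ 3 (mod 4), (-1 / 67) = -1. Now have -(35 / 67).
Both 35 ≡ 3 and 67 ≡ 3 (mod 4), so reciprocity gives (35 / 67) = -(67 / 35). Reduce: 67 ≡ 32 (mod 35). Now have (32 / 35).
Factor out 2: 32 = 2^5. Since 35 ≡ 3 (mod 8), (2 / 35) = -1, and (2 / 35)^5 = -1. Now have -(1 / 35).
(1 / 35) = 1. Collecting the sign factors: -1.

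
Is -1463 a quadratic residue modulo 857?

Reduce the numerator: -1463 ≡ 251 (mod 857), so (-1463|857) = (251|857).
857 ≡ 1 (mod 4), so quadratic reciprocity gives (251|857) = (857|251). Reduce: 857 ≡ 104 (mod 251). Now have (104|251).
Factor out 2: 104 = 2^3·13. Since 251 ≡ 3 (mod 8), (2|251) = -1, and (2|251)^3 = -1. Now have -(13|251).
13 ≡ 1 (mod 4), so quadratic reciprocity gives (13|251) = (251|13). Reduce: 251 ≡ 4 (mod 13). Now have -(4|13).
Factor out 2: 4 = 2^2. Since 13 ≡ 5 (mod 8), (2|13) = -1, and (2|13)^2 = +1. Now have -(1|13).
(1|13) = 1. Collecting the sign factors: -1.
The Legendre symbol is -1, so x^2 ≡ -1463 (mod 857) has no solution.

no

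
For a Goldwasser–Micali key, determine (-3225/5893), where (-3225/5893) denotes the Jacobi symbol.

(-3225/5893)
  = (3225/5893)    [5893 ≡ 1 mod 4 ⇒ (-1/5893) = +1]
  = (5893/3225)    [QR: 3225 ≡ 1 mod 4, sign kept]
  = (2668/3225)    [5893 ≡ 2668 mod 3225]
  = (667/3225)    [3225 ≡ 1 mod 8 ⇒ (2/3225)^2 = +1]
  = (3225/667)    [QR: 3225 ≡ 1 mod 4, sign kept]
  = (557/667)    [3225 ≡ 557 mod 667]
  = (667/557)    [QR: 557 ≡ 1 mod 4, sign kept]
  = (110/557)    [667 ≡ 110 mod 557]
  = -(55/557)    [557 ≡ 5 mod 8 ⇒ (2/557) = -1]
  = -(557/55)    [QR: 557 ≡ 1 mod 4, sign kept]
  = -(7/55)    [557 ≡ 7 mod 55]
  = (55/7)    [QR: both ≡ 3 mod 4, sign flips]
  = (6/7)    [55 ≡ 6 mod 7]
  = (3/7)    [7 ≡ 7 mod 8 ⇒ (2/7) = +1]
  = -(7/3)    [QR: both ≡ 3 mod 4, sign flips]
  = -(1/3)    [7 ≡ 1 mod 3]
  = -1    [(1/3) = 1]

-1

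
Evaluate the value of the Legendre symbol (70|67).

Reduce the numerator: 70 ≡ 3 (mod 67), so (70|67) = (3|67).
Both 3 ≡ 3 and 67 ≡ 3 (mod 4), so reciprocity gives (3|67) = -(67|3). Reduce: 67 ≡ 1 (mod 3). Now have -(1|3).
(1|3) = 1. Collecting the sign factors: -1.

-1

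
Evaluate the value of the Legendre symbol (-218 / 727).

-1

Reduce the numerator: -218 ≡ 509 (mod 727), so (-218 / 727) = (509 / 727).
509 ≡ 1 (mod 4), so quadratic reciprocity gives (509 / 727) = (727 / 509). Reduce: 727 ≡ 218 (mod 509). Now have (218 / 509).
Factor out 2: 218 = 2·109. Since 509 ≡ 5 (mod 8), (2 / 509) = -1. Now have -(109 / 509).
109 ≡ 1 (mod 4), so quadratic reciprocity gives (109 / 509) = (509 / 109). Reduce: 509 ≡ 73 (mod 109). Now have -(73 / 109).
73 ≡ 1 (mod 4), so quadratic reciprocity gives (73 / 109) = (109 / 73). Reduce: 109 ≡ 36 (mod 73). Now have -(36 / 73).
Factor out 2: 36 = 2^2·9. Since 73 ≡ 1 (mod 8), (2 / 73) = +1, and (2 / 73)^2 = +1. Now have -(9 / 73).
9 ≡ 1 (mod 4), so quadratic reciprocity gives (9 / 73) = (73 / 9). Reduce: 73 ≡ 1 (mod 9). Now have -(1 / 9).
(1 / 9) = 1. Collecting the sign factors: -1.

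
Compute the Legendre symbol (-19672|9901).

(-19672|9901)
  = (130|9901)    [-19672 ≡ 130 mod 9901]
  = -(65|9901)    [9901 ≡ 5 mod 8 ⇒ (2|9901) = -1]
  = -(9901|65)    [QR: 65 ≡ 1 mod 4, sign kept]
  = -(21|65)    [9901 ≡ 21 mod 65]
  = -(65|21)    [QR: 21 ≡ 1 mod 4, sign kept]
  = -(2|21)    [65 ≡ 2 mod 21]
  = (1|21)    [21 ≡ 5 mod 8 ⇒ (2|21) = -1]
  = 1    [(1|21) = 1]

1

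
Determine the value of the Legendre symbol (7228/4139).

(7228/4139)
  = (3089/4139)    [7228 ≡ 3089 mod 4139]
  = (4139/3089)    [QR: 3089 ≡ 1 mod 4, sign kept]
  = (1050/3089)    [4139 ≡ 1050 mod 3089]
  = (525/3089)    [3089 ≡ 1 mod 8 ⇒ (2/3089) = +1]
  = (3089/525)    [QR: 525 ≡ 1 mod 4, sign kept]
  = (464/525)    [3089 ≡ 464 mod 525]
  = (29/525)    [525 ≡ 5 mod 8 ⇒ (2/525)^4 = +1]
  = (525/29)    [QR: 29 ≡ 1 mod 4, sign kept]
  = (3/29)    [525 ≡ 3 mod 29]
  = (29/3)    [QR: 29 ≡ 1 mod 4, sign kept]
  = (2/3)    [29 ≡ 2 mod 3]
  = -(1/3)    [3 ≡ 3 mod 8 ⇒ (2/3) = -1]
  = -1    [(1/3) = 1]

-1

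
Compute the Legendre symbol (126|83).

(126|83)
  = (43|83)    [126 ≡ 43 mod 83]
  = -(83|43)    [QR: both ≡ 3 mod 4, sign flips]
  = -(40|43)    [83 ≡ 40 mod 43]
  = (5|43)    [43 ≡ 3 mod 8 ⇒ (2|43)^3 = -1]
  = (43|5)    [QR: 5 ≡ 1 mod 4, sign kept]
  = (3|5)    [43 ≡ 3 mod 5]
  = (5|3)    [QR: 5 ≡ 1 mod 4, sign kept]
  = (2|3)    [5 ≡ 2 mod 3]
  = -(1|3)    [3 ≡ 3 mod 8 ⇒ (2|3) = -1]
  = -1    [(1|3) = 1]

-1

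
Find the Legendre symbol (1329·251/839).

-1

By multiplicativity, (1329·251/839) = (1329/839)·(251/839).
First factor (1329/839):
(1329/839)
  = (490/839)    [1329 ≡ 490 mod 839]
  = (245/839)    [839 ≡ 7 mod 8 ⇒ (2/839) = +1]
  = (839/245)    [QR: 245 ≡ 1 mod 4, sign kept]
  = (104/245)    [839 ≡ 104 mod 245]
  = -(13/245)    [245 ≡ 5 mod 8 ⇒ (2/245)^3 = -1]
  = -(245/13)    [QR: 13 ≡ 1 mod 4, sign kept]
  = -(11/13)    [245 ≡ 11 mod 13]
  = -(13/11)    [QR: 13 ≡ 1 mod 4, sign kept]
  = -(2/11)    [13 ≡ 2 mod 11]
  = (1/11)    [11 ≡ 3 mod 8 ⇒ (2/11) = -1]
  = 1    [(1/11) = 1]
Second factor (251/839):
(251/839)
  = -(839/251)    [QR: both ≡ 3 mod 4, sign flips]
  = -(86/251)    [839 ≡ 86 mod 251]
  = (43/251)    [251 ≡ 3 mod 8 ⇒ (2/251) = -1]
  = -(251/43)    [QR: both ≡ 3 mod 4, sign flips]
  = -(36/43)    [251 ≡ 36 mod 43]
  = -(9/43)    [43 ≡ 3 mod 8 ⇒ (2/43)^2 = +1]
  = -(43/9)    [QR: 9 ≡ 1 mod 4, sign kept]
  = -(7/9)    [43 ≡ 7 mod 9]
  = -(9/7)    [QR: 9 ≡ 1 mod 4, sign kept]
  = -(2/7)    [9 ≡ 2 mod 7]
  = -(1/7)    [7 ≡ 7 mod 8 ⇒ (2/7) = +1]
  = -1    [(1/7) = 1]
Product: (1)·(-1) = -1.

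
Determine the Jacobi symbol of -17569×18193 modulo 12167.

0

By multiplicativity, (-17569·18193/12167) = (-17569/12167)·(18193/12167).
First factor (-17569/12167):
Reduce the numerator: -17569 ≡ 6765 (mod 12167), so (-17569/12167) = (6765/12167).
6765 ≡ 1 (mod 4), so quadratic reciprocity gives (6765/12167) = (12167/6765). Reduce: 12167 ≡ 5402 (mod 6765). Now have (5402/6765).
Factor out 2: 5402 = 2·2701. Since 6765 ≡ 5 (mod 8), (2/6765) = -1. Now have -(2701/6765).
2701 ≡ 1 (mod 4), so quadratic reciprocity gives (2701/6765) = (6765/2701). Reduce: 6765 ≡ 1363 (mod 2701). Now have -(1363/2701).
2701 ≡ 1 (mod 4), so quadratic reciprocity gives (1363/2701) = (2701/1363). Reduce: 2701 ≡ 1338 (mod 1363). Now have -(1338/1363).
Factor out 2: 1338 = 2·669. Since 1363 ≡ 3 (mod 8), (2/1363) = -1. Now have (669/1363).
669 ≡ 1 (mod 4), so quadratic reciprocity gives (669/1363) = (1363/669). Reduce: 1363 ≡ 25 (mod 669). Now have (25/669).
25 ≡ 1 (mod 4), so quadratic reciprocity gives (25/669) = (669/25). Reduce: 669 ≡ 19 (mod 25). Now have (19/25).
25 ≡ 1 (mod 4), so quadratic reciprocity gives (19/25) = (25/19). Reduce: 25 ≡ 6 (mod 19). Now have (6/19).
Factor out 2: 6 = 2·3. Since 19 ≡ 3 (mod 8), (2/19) = -1. Now have -(3/19).
Both 3 ≡ 3 and 19 ≡ 3 (mod 4), so reciprocity gives (3/19) = -(19/3). Reduce: 19 ≡ 1 (mod 3). Now have (1/3).
(1/3) = 1. Collecting the sign factors: 1.
Second factor (18193/12167):
Reduce the numerator: 18193 ≡ 6026 (mod 12167), so (18193/12167) = (6026/12167).
Factor out 2: 6026 = 2·3013. Since 12167 ≡ 7 (mod 8), (2/12167) = +1. Now have (3013/12167).
3013 ≡ 1 (mod 4), so quadratic reciprocity gives (3013/12167) = (12167/3013). Reduce: 12167 ≡ 115 (mod 3013). Now have (115/3013).
3013 ≡ 1 (mod 4), so quadratic reciprocity gives (115/3013) = (3013/115). Reduce: 3013 ≡ 23 (mod 115). Now have (23/115).
Both 23 ≡ 3 and 115 ≡ 3 (mod 4), so reciprocity gives (23/115) = -(115/23). Reduce: 115 ≡ 0 (mod 23). Now have -(0/23).
The numerator is now 0 with denominator 23 > 1: the symbol is 0.
Product: (1)·(0) = 0.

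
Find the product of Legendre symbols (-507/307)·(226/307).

-1

By multiplicativity, (-507·226/307) = (-507/307)·(226/307).
First factor (-507/307):
Reduce the numerator: -507 ≡ 107 (mod 307), so (-507/307) = (107/307).
Both 107 ≡ 3 and 307 ≡ 3 (mod 4), so reciprocity gives (107/307) = -(307/107). Reduce: 307 ≡ 93 (mod 107). Now have -(93/107).
93 ≡ 1 (mod 4), so quadratic reciprocity gives (93/107) = (107/93). Reduce: 107 ≡ 14 (mod 93). Now have -(14/93).
Factor out 2: 14 = 2·7. Since 93 ≡ 5 (mod 8), (2/93) = -1. Now have (7/93).
93 ≡ 1 (mod 4), so quadratic reciprocity gives (7/93) = (93/7). Reduce: 93 ≡ 2 (mod 7). Now have (2/7).
Factor out 2: 2 = 2. Since 7 ≡ 7 (mod 8), (2/7) = +1. Now have (1/7).
(1/7) = 1. Collecting the sign factors: 1.
Second factor (226/307):
Factor out 2: 226 = 2·113. Since 307 ≡ 3 (mod 8), (2/307) = -1. Now have -(113/307).
113 ≡ 1 (mod 4), so quadratic reciprocity gives (113/307) = (307/113). Reduce: 307 ≡ 81 (mod 113). Now have -(81/113).
81 ≡ 1 (mod 4), so quadratic reciprocity gives (81/113) = (113/81). Reduce: 113 ≡ 32 (mod 81). Now have -(32/81).
Factor out 2: 32 = 2^5. Since 81 ≡ 1 (mod 8), (2/81) = +1, and (2/81)^5 = +1. Now have -(1/81).
(1/81) = 1. Collecting the sign factors: -1.
Product: (1)·(-1) = -1.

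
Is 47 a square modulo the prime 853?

yes

853 ≡ 1 (mod 4), so quadratic reciprocity gives (47|853) = (853|47). Reduce: 853 ≡ 7 (mod 47). Now have (7|47).
Both 7 ≡ 3 and 47 ≡ 3 (mod 4), so reciprocity gives (7|47) = -(47|7). Reduce: 47 ≡ 5 (mod 7). Now have -(5|7).
5 ≡ 1 (mod 4), so quadratic reciprocity gives (5|7) = (7|5). Reduce: 7 ≡ 2 (mod 5). Now have -(2|5).
Factor out 2: 2 = 2. Since 5 ≡ 5 (mod 8), (2|5) = -1. Now have (1|5).
(1|5) = 1. Collecting the sign factors: 1.
(47|853) = 1, and 853 is prime, so 47 is a quadratic residue mod 853.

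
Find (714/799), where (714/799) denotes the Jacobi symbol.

(714/799)
  = (357/799)    [799 ≡ 7 mod 8 ⇒ (2/799) = +1]
  = (799/357)    [QR: 357 ≡ 1 mod 4, sign kept]
  = (85/357)    [799 ≡ 85 mod 357]
  = (357/85)    [QR: 85 ≡ 1 mod 4, sign kept]
  = (17/85)    [357 ≡ 17 mod 85]
  = (85/17)    [QR: 17 ≡ 1 mod 4, sign kept]
  = (0/17)    [85 ≡ 0 mod 17]
  = 0    [numerator 0, gcd > 1]

0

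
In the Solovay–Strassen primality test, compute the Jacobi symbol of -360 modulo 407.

Pull out -1: (-360 / 407) = (-1 / 407)·(360 / 407). Since 407 ≡ 3 (mod 4), (-1 / 407) = -1. Now have -(360 / 407).
Factor out 2: 360 = 2^3·45. Since 407 ≡ 7 (mod 8), (2 / 407) = +1, and (2 / 407)^3 = +1. Now have -(45 / 407).
45 ≡ 1 (mod 4), so quadratic reciprocity gives (45 / 407) = (407 / 45). Reduce: 407 ≡ 2 (mod 45). Now have -(2 / 45).
Factor out 2: 2 = 2. Since 45 ≡ 5 (mod 8), (2 / 45) = -1. Now have (1 / 45).
(1 / 45) = 1. Collecting the sign factors: 1.

1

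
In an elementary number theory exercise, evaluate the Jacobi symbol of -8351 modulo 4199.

(-8351|4199)
  = -(8351|4199)    [4199 ≡ 3 mod 4 ⇒ (-1|4199) = -1]
  = -(4152|4199)    [8351 ≡ 4152 mod 4199]
  = -(519|4199)    [4199 ≡ 7 mod 8 ⇒ (2|4199)^3 = +1]
  = (4199|519)    [QR: both ≡ 3 mod 4, sign flips]
  = (47|519)    [4199 ≡ 47 mod 519]
  = -(519|47)    [QR: both ≡ 3 mod 4, sign flips]
  = -(2|47)    [519 ≡ 2 mod 47]
  = -(1|47)    [47 ≡ 7 mod 8 ⇒ (2|47) = +1]
  = -1    [(1|47) = 1]

-1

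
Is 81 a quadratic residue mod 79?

yes

(81/79)
  = (2/79)    [81 ≡ 2 mod 79]
  = (1/79)    [79 ≡ 7 mod 8 ⇒ (2/79) = +1]
  = 1    [(1/79) = 1]
The Legendre symbol is 1, so x^2 ≡ 81 (mod 79) has solution.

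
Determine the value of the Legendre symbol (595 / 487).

Reduce the numerator: 595 ≡ 108 (mod 487), so (595 / 487) = (108 / 487).
Factor out 2: 108 = 2^2·27. Since 487 ≡ 7 (mod 8), (2 / 487) = +1, and (2 / 487)^2 = +1. Now have (27 / 487).
Both 27 ≡ 3 and 487 ≡ 3 (mod 4), so reciprocity gives (27 / 487) = -(487 / 27). Reduce: 487 ≡ 1 (mod 27). Now have -(1 / 27).
(1 / 27) = 1. Collecting the sign factors: -1.

-1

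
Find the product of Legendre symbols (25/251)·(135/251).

By multiplicativity, (25·135/251) = (25/251)·(135/251).
First factor (25/251):
(25/251)
  = (251/25)    [QR: 25 ≡ 1 mod 4, sign kept]
  = (1/25)    [251 ≡ 1 mod 25]
  = 1    [(1/25) = 1]
Second factor (135/251):
(135/251)
  = -(251/135)    [QR: both ≡ 3 mod 4, sign flips]
  = -(116/135)    [251 ≡ 116 mod 135]
  = -(29/135)    [135 ≡ 7 mod 8 ⇒ (2/135)^2 = +1]
  = -(135/29)    [QR: 29 ≡ 1 mod 4, sign kept]
  = -(19/29)    [135 ≡ 19 mod 29]
  = -(29/19)    [QR: 29 ≡ 1 mod 4, sign kept]
  = -(10/19)    [29 ≡ 10 mod 19]
  = (5/19)    [19 ≡ 3 mod 8 ⇒ (2/19) = -1]
  = (19/5)    [QR: 5 ≡ 1 mod 4, sign kept]
  = (4/5)    [19 ≡ 4 mod 5]
  = (1/5)    [5 ≡ 5 mod 8 ⇒ (2/5)^2 = +1]
  = 1    [(1/5) = 1]
Product: (1)·(1) = 1.

1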